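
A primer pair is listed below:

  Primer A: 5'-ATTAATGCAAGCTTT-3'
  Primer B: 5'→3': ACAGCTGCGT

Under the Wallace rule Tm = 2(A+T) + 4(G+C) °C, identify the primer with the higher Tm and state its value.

Primer A, 38°C

Primer A: A+T=11, G+C=4 → Tm = 2(11)+4(4) = 38°C
Primer B: A+T=4, G+C=6 → Tm = 2(4)+4(6) = 32°C
38°C vs 32°C → primer A is higher.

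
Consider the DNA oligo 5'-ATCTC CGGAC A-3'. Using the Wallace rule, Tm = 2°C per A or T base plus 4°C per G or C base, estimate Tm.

34°C

Scanning the sequence gives A=3, T=2, C=4, G=2.
AT pairs contribute 5, GC pairs contribute 6.
Tm = 4·6 + 2·5 = 24 + 10 = 34°C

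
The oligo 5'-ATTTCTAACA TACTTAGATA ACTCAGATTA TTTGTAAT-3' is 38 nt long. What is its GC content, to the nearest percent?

21%

C=5, G=3, A=14, T=16
G+C = 3 + 5 = 8 out of 38 bases
%GC = 8/38 × 100 = 21.05% ≈ 21%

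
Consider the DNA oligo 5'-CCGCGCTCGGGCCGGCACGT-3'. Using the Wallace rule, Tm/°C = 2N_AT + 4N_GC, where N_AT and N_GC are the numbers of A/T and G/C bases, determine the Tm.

74°C

Base counts: T=2, G=8, C=9, A=1
A+T = 3, G+C = 17
Tm = 4·17 + 2·3 = 68 + 6 = 74°C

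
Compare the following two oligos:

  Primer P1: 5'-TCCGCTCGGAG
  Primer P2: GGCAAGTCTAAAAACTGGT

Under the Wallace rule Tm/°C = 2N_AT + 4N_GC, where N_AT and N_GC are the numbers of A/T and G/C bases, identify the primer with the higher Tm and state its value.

Primer P2, 54°C

Primer P1: A+T=3, G+C=8 → Tm = 2(3)+4(8) = 38°C
Primer P2: A+T=11, G+C=8 → Tm = 2(11)+4(8) = 54°C
38°C vs 54°C → primer P2 is higher.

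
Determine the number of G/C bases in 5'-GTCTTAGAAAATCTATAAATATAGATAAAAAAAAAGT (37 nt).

T=10, A=21, C=2, G=4
Total G or C: 4 + 2 = 6

6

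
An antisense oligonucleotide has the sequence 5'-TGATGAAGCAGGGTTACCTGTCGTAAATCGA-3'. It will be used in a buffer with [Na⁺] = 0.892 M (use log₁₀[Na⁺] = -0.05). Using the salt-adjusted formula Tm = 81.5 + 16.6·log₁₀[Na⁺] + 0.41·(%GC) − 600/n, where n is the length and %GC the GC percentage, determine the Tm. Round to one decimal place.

Length n = 31. Scanning the sequence gives G=9, A=9, T=8, C=5.
G+C = 14, so %GC = 14/31 × 100 = 45.161%
Salt term: 16.6 × (-0.05) = -0.83
GC term: 0.41 × 45.161 = 18.516; length term: −600/31 = −19.355
Tm = 81.5 + (-0.83) + 18.516 − 19.355 = 79.831 → 79.8°C

79.8°C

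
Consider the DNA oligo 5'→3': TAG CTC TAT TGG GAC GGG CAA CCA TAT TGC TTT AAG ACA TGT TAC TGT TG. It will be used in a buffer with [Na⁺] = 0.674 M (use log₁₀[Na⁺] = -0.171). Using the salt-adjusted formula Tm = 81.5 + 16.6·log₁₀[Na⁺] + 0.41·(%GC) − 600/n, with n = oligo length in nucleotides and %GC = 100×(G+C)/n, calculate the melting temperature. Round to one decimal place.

Length n = 50. Scanning the sequence gives G=12, T=17, A=12, C=9.
G+C = 21, so %GC = 21/50 × 100 = 42%
Salt term: 16.6 × (-0.171) = -2.839
GC term: 0.41 × 42 = 17.22; length term: −600/50 = −12
Tm = 81.5 + (-2.839) + 17.22 − 12 = 83.881 → 83.9°C

83.9°C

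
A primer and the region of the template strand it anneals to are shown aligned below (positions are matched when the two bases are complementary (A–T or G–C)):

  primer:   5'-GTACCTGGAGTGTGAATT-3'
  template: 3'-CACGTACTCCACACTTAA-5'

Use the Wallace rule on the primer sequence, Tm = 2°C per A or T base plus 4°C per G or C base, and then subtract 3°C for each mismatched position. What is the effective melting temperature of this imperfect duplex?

Primer base counts: A=4, T=6, G=6, C=2 → A+T=10, G+C=8
Perfect-match Tm = 2(10) + 4(8) = 20 + 32 = 52°C
Mismatches (positions where the bases are not complementary): 4 (at positions 3, 5, 8, 9)
Effective Tm = 52 − 4×3 = 52 − 12 = 40°C

40°C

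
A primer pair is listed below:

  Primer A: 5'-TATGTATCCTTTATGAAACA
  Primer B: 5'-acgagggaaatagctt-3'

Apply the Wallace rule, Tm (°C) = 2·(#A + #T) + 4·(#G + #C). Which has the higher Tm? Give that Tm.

Primer A, 50°C

Primer A: A+T=15, G+C=5 → Tm = 2(15)+4(5) = 50°C
Primer B: A+T=9, G+C=7 → Tm = 2(9)+4(7) = 46°C
50°C vs 46°C → primer A is higher.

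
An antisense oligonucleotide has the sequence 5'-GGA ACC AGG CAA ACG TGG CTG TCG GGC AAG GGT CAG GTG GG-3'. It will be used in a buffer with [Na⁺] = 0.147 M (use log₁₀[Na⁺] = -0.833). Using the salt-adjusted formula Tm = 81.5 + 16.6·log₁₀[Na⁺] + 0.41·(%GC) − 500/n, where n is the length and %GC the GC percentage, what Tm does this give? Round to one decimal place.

82.5°C

Length n = 41. Counting bases: G=19, C=8, T=5, A=9
G+C = 27, so %GC = 27/41 × 100 = 65.854%
Salt term: 16.6 × (-0.833) = -13.828
GC term: 0.41 × 65.854 = 27; length term: −500/41 = −12.195
Tm = 81.5 + (-13.828) + 27 − 12.195 = 82.477 → 82.5°C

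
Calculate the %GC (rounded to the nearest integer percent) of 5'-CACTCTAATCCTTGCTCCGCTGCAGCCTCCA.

58%

Counting bases: A=5, C=14, T=8, G=4
G+C = 4 + 14 = 18 out of 31 bases
%GC = 18/31 × 100 = 58.06% ≈ 58%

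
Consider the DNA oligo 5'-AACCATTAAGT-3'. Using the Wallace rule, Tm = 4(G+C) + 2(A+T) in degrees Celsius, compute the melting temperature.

Counting bases: T=3, G=1, C=2, A=5
AT pairs contribute 8, GC pairs contribute 3.
Tm = 2×8 + 4×3 = 28°C

28°C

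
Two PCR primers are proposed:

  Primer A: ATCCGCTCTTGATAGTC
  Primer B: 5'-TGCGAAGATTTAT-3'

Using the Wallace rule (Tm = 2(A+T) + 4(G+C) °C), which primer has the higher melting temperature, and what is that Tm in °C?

Primer A: A+T=9, G+C=8 → Tm = 2(9)+4(8) = 50°C
Primer B: A+T=9, G+C=4 → Tm = 2(9)+4(4) = 34°C
50°C vs 34°C → primer A is higher.

Primer A, 50°C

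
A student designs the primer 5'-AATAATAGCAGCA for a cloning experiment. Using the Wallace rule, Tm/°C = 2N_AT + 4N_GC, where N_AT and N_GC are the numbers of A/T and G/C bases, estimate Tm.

34°C

Counting bases: T=2, G=2, C=2, A=7
AT pairs contribute 9, GC pairs contribute 4.
Tm = 4·4 + 2·9 = 16 + 18 = 34°C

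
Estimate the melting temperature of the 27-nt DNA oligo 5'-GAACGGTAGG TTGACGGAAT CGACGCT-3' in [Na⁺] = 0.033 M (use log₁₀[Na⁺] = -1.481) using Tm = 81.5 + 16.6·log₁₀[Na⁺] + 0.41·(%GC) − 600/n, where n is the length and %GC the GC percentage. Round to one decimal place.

Length n = 27. G=10, C=5, T=5, A=7
G+C = 15, so %GC = 15/27 × 100 = 55.556%
Salt term: 16.6 × (-1.481) = -24.585
GC term: 0.41 × 55.556 = 22.778; length term: −600/27 = −22.222
Tm = 81.5 + (-24.585) + 22.778 − 22.222 = 57.471 → 57.5°C

57.5°C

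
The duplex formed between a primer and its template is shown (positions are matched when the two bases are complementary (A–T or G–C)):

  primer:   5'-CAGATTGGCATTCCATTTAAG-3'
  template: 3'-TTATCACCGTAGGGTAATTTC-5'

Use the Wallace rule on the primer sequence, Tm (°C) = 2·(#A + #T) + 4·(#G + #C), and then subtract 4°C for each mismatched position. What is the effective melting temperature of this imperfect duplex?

38°C

Primer base counts: A=6, T=7, G=4, C=4 → A+T=13, G+C=8
Perfect-match Tm = 2(13) + 4(8) = 26 + 32 = 58°C
Mismatches (positions where the bases are not complementary): 5 (at positions 1, 3, 5, 12, 18)
Effective Tm = 58 − 5×4 = 58 − 20 = 38°C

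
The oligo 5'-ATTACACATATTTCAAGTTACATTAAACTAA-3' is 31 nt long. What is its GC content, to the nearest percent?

19%

Scanning the sequence gives G=1, C=5, T=11, A=14.
G+C = 1 + 5 = 6 out of 31 bases
%GC = 6/31 × 100 = 19.35% ≈ 19%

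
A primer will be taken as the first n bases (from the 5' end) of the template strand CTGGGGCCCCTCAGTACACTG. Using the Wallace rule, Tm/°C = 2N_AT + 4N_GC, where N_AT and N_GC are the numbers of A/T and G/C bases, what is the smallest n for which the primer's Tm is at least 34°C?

n = 9

First 8 bases: CTGGGGCC → Tm = 30°C (< 34°C)
First 9 bases: CTGGGGCCC → Tm = 34°C (≥ 34°C)
Each additional base adds 2°C (A/T) or 4°C (G/C), so Tm is non-decreasing in n; n = 9 is the first length to reach 34°C.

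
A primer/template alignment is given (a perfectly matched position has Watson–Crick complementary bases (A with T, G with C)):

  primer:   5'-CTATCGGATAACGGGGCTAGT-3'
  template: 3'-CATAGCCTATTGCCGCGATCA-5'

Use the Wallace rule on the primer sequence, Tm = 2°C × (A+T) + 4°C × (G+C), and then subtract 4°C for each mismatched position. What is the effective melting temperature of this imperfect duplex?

Primer base counts: A=5, T=5, G=7, C=4 → A+T=10, G+C=11
Perfect-match Tm = 2(10) + 4(11) = 20 + 44 = 64°C
Mismatches (positions where the bases are not complementary): 2 (at positions 1, 15)
Effective Tm = 64 − 2×4 = 64 − 8 = 56°C

56°C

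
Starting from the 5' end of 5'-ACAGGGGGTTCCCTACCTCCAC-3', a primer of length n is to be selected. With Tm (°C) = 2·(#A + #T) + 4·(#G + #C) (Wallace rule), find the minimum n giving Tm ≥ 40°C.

n = 12

First 11 bases: ACAGGGGGTTC → Tm = 36°C (< 40°C)
First 12 bases: ACAGGGGGTTCC → Tm = 40°C (≥ 40°C)
Each additional base adds 2°C (A/T) or 4°C (G/C), so Tm is non-decreasing in n; n = 12 is the first length to reach 40°C.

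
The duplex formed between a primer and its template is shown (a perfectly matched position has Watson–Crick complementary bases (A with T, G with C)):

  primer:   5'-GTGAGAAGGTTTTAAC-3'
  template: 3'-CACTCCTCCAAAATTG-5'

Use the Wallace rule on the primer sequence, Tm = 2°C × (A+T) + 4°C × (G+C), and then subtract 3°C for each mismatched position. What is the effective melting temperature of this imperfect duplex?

41°C

Primer base counts: A=5, T=5, G=5, C=1 → A+T=10, G+C=6
Perfect-match Tm = 2(10) + 4(6) = 20 + 24 = 44°C
Mismatches (positions where the bases are not complementary): 1 (at position 6)
Effective Tm = 44 − 1×3 = 44 − 3 = 41°C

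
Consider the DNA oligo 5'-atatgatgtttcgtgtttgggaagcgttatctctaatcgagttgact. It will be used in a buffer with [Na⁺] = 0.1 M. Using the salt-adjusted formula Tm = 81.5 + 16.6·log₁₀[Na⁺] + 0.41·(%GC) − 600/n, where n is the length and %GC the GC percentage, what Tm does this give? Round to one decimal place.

67.8°C

Length n = 47. A=10, T=19, G=12, C=6
G+C = 18, so %GC = 18/47 × 100 = 38.298%
Salt term: 16.6 × (-1) = -16.6
GC term: 0.41 × 38.298 = 15.702; length term: −600/47 = −12.766
Tm = 81.5 + (-16.6) + 15.702 − 12.766 = 67.836 → 67.8°C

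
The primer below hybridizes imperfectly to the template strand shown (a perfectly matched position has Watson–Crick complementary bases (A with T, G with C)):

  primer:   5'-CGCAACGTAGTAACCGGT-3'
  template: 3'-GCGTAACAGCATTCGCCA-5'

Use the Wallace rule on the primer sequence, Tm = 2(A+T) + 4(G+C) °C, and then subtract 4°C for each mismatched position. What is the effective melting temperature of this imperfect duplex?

40°C

Primer base counts: A=5, T=3, G=5, C=5 → A+T=8, G+C=10
Perfect-match Tm = 2(8) + 4(10) = 16 + 40 = 56°C
Mismatches (positions where the bases are not complementary): 4 (at positions 5, 6, 9, 14)
Effective Tm = 56 − 4×4 = 56 − 16 = 40°C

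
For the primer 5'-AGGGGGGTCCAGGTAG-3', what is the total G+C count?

11

G=9, A=3, T=2, C=2
Total G or C: 9 + 2 = 11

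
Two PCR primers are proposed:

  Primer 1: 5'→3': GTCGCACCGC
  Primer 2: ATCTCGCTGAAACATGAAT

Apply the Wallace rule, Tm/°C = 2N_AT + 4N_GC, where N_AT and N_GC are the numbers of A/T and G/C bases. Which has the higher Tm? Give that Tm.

Primer 1: A+T=2, G+C=8 → Tm = 2(2)+4(8) = 36°C
Primer 2: A+T=12, G+C=7 → Tm = 2(12)+4(7) = 52°C
36°C vs 52°C → primer 2 is higher.

Primer 2, 52°C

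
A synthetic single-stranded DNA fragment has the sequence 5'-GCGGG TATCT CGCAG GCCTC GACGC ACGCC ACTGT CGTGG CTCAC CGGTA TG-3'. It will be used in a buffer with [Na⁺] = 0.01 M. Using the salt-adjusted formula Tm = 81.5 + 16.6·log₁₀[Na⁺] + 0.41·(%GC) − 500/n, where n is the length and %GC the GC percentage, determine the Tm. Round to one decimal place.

Length n = 52. Base counts: T=10, A=7, C=18, G=17
G+C = 35, so %GC = 35/52 × 100 = 67.308%
Salt term: 16.6 × (-2) = -33.2
GC term: 0.41 × 67.308 = 27.596; length term: −500/52 = −9.615
Tm = 81.5 + (-33.2) + 27.596 − 9.615 = 66.281 → 66.3°C

66.3°C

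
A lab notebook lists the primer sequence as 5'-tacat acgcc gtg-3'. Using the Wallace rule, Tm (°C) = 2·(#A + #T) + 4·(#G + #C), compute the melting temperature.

Base counts: C=4, T=3, A=3, G=3
AT pairs contribute 6, GC pairs contribute 7.
Tm = 4·7 + 2·6 = 28 + 12 = 40°C

40°C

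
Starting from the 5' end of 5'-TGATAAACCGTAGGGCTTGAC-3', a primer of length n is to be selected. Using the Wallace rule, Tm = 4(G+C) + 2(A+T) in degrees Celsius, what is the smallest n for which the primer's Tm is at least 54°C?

First 18 bases: TGATAAACCGTAGGGCTT → Tm = 52°C (< 54°C)
First 19 bases: TGATAAACCGTAGGGCTTG → Tm = 56°C (≥ 54°C)
Each additional base adds 2°C (A/T) or 4°C (G/C), so Tm is non-decreasing in n; n = 19 is the first length to reach 54°C.

n = 19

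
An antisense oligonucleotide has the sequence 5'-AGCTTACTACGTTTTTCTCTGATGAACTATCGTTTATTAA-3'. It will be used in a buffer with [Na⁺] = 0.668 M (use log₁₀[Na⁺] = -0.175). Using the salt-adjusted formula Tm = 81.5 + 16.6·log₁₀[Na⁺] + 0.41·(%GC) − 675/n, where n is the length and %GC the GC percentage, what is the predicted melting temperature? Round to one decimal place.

Length n = 40. Base counts: A=10, G=5, T=18, C=7
G+C = 12, so %GC = 12/40 × 100 = 30%
Salt term: 16.6 × (-0.175) = -2.905
GC term: 0.41 × 30 = 12.3; length term: −675/40 = −16.875
Tm = 81.5 + (-2.905) + 12.3 − 16.875 = 74.02 → 74.0°C

74.0°C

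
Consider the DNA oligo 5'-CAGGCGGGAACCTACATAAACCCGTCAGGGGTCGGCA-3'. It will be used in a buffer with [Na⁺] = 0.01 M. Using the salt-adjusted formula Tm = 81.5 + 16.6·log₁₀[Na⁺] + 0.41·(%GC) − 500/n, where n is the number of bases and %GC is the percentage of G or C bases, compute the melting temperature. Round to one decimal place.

Length n = 37. Base counts: C=11, A=10, G=12, T=4
G+C = 23, so %GC = 23/37 × 100 = 62.162%
Salt term: 16.6 × (-2) = -33.2
GC term: 0.41 × 62.162 = 25.486; length term: −500/37 = −13.514
Tm = 81.5 + (-33.2) + 25.486 − 13.514 = 60.272 → 60.3°C

60.3°C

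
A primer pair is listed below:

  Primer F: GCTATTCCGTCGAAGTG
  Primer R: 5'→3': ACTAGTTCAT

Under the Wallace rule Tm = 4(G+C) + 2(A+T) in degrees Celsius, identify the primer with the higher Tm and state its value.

Primer F: A+T=8, G+C=9 → Tm = 2(8)+4(9) = 52°C
Primer R: A+T=7, G+C=3 → Tm = 2(7)+4(3) = 26°C
52°C vs 26°C → primer F is higher.

Primer F, 52°C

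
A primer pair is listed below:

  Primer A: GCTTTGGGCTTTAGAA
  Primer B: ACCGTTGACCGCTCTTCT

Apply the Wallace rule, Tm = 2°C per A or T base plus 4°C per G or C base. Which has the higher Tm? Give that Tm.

Primer A: A+T=9, G+C=7 → Tm = 2(9)+4(7) = 46°C
Primer B: A+T=8, G+C=10 → Tm = 2(8)+4(10) = 56°C
46°C vs 56°C → primer B is higher.

Primer B, 56°C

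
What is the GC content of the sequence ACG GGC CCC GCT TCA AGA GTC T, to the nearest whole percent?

64%

Counting bases: T=4, C=8, G=6, A=4
G+C = 6 + 8 = 14 out of 22 bases
%GC = 14/22 × 100 = 63.64% ≈ 64%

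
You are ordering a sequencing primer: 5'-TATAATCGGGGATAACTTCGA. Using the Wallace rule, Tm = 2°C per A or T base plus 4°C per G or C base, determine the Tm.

Counting bases: T=6, G=5, C=3, A=7
So N_AT = 13 and N_GC = 8.
Tm = 2(13) + 4(8) = 26 + 32 = 58°C

58°C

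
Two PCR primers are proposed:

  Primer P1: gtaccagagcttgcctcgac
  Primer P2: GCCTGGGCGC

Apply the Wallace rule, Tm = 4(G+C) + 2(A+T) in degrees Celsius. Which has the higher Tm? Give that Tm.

Primer P1: A+T=8, G+C=12 → Tm = 2(8)+4(12) = 64°C
Primer P2: A+T=1, G+C=9 → Tm = 2(1)+4(9) = 38°C
64°C vs 38°C → primer P1 is higher.

Primer P1, 64°C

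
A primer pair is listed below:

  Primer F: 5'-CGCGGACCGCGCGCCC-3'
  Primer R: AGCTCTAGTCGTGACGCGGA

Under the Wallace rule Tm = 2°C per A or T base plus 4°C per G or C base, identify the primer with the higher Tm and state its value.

Primer F: A+T=1, G+C=15 → Tm = 2(1)+4(15) = 62°C
Primer R: A+T=8, G+C=12 → Tm = 2(8)+4(12) = 64°C
62°C vs 64°C → primer R is higher.

Primer R, 64°C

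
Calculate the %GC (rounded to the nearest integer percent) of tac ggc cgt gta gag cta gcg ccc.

67%

Counting bases: C=8, T=4, A=4, G=8
G+C = 8 + 8 = 16 out of 24 bases
%GC = 16/24 × 100 = 66.67% ≈ 67%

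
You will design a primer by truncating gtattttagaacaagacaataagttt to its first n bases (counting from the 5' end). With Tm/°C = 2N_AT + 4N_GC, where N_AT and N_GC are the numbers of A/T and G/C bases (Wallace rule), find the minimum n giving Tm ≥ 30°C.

First 11 bases: GTATTTTAGAA → Tm = 26°C (< 30°C)
First 12 bases: GTATTTTAGAAC → Tm = 30°C (≥ 30°C)
Each additional base adds 2°C (A/T) or 4°C (G/C), so Tm is non-decreasing in n; n = 12 is the first length to reach 30°C.

n = 12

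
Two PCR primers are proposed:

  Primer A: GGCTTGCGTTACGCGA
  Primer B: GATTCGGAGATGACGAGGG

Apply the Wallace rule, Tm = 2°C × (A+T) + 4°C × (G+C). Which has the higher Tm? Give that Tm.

Primer A: A+T=6, G+C=10 → Tm = 2(6)+4(10) = 52°C
Primer B: A+T=8, G+C=11 → Tm = 2(8)+4(11) = 60°C
52°C vs 60°C → primer B is higher.

Primer B, 60°C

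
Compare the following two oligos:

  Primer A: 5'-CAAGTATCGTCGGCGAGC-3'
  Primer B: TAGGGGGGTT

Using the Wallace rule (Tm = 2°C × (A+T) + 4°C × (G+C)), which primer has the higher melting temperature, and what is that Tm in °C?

Primer A, 58°C

Primer A: A+T=7, G+C=11 → Tm = 2(7)+4(11) = 58°C
Primer B: A+T=4, G+C=6 → Tm = 2(4)+4(6) = 32°C
58°C vs 32°C → primer A is higher.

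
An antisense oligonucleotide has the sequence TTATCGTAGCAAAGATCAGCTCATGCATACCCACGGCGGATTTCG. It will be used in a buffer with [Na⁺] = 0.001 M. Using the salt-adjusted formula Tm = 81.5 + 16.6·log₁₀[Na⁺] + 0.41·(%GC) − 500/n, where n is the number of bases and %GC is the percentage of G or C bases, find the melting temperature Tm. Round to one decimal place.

Length n = 45. Scanning the sequence gives A=12, C=12, G=10, T=11.
G+C = 22, so %GC = 22/45 × 100 = 48.889%
Salt term: 16.6 × (-3) = -49.8
GC term: 0.41 × 48.889 = 20.044; length term: −500/45 = −11.111
Tm = 81.5 + (-49.8) + 20.044 − 11.111 = 40.633 → 40.6°C

40.6°C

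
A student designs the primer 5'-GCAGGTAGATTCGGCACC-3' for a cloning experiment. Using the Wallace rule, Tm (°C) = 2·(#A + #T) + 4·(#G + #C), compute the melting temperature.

58°C

Scanning the sequence gives T=3, A=4, C=5, G=6.
A+T = 7, G+C = 11
Tm = 2(7) + 4(11) = 14 + 44 = 58°C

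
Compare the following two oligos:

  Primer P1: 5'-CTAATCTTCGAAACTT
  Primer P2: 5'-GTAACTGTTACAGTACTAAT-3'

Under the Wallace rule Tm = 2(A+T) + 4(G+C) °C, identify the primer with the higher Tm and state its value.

Primer P1: A+T=11, G+C=5 → Tm = 2(11)+4(5) = 42°C
Primer P2: A+T=14, G+C=6 → Tm = 2(14)+4(6) = 52°C
42°C vs 52°C → primer P2 is higher.

Primer P2, 52°C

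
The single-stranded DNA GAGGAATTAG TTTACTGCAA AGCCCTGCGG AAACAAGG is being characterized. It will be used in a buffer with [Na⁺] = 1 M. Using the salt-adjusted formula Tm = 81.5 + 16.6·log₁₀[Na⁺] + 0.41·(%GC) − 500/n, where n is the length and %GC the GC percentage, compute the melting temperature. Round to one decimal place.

87.8°C

Length n = 38. Scanning the sequence gives A=13, C=7, G=11, T=7.
G+C = 18, so %GC = 18/38 × 100 = 47.368%
Salt term: 16.6 × (0) = 0
GC term: 0.41 × 47.368 = 19.421; length term: −500/38 = −13.158
Tm = 81.5 + (0) + 19.421 − 13.158 = 87.763 → 87.8°C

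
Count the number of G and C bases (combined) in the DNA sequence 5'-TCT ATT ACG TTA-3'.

3

Scanning the sequence gives T=6, A=3, C=2, G=1.
G+C = 1 + 2 = 3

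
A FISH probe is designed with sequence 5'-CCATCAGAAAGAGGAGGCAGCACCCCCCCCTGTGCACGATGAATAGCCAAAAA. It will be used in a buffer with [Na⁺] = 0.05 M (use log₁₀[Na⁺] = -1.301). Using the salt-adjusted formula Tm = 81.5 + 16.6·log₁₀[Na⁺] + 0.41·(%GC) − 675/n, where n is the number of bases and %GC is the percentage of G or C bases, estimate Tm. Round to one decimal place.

Length n = 53. C=17, T=5, G=12, A=19
G+C = 29, so %GC = 29/53 × 100 = 54.717%
Salt term: 16.6 × (-1.301) = -21.597
GC term: 0.41 × 54.717 = 22.434; length term: −675/53 = −12.736
Tm = 81.5 + (-21.597) + 22.434 − 12.736 = 69.601 → 69.6°C

69.6°C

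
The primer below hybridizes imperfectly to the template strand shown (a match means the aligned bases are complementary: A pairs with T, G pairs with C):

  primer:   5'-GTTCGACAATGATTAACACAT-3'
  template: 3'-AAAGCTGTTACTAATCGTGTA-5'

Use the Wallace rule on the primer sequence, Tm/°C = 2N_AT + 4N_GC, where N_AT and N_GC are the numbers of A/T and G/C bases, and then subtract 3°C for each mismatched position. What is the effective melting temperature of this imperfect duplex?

50°C

Primer base counts: A=8, T=6, G=3, C=4 → A+T=14, G+C=7
Perfect-match Tm = 2(14) + 4(7) = 28 + 28 = 56°C
Mismatches (positions where the bases are not complementary): 2 (at positions 1, 16)
Effective Tm = 56 − 2×3 = 56 − 6 = 50°C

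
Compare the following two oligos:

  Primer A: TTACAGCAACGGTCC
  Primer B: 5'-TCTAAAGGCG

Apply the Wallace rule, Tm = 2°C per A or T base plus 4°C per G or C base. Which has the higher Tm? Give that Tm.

Primer A: A+T=7, G+C=8 → Tm = 2(7)+4(8) = 46°C
Primer B: A+T=5, G+C=5 → Tm = 2(5)+4(5) = 30°C
46°C vs 30°C → primer A is higher.

Primer A, 46°C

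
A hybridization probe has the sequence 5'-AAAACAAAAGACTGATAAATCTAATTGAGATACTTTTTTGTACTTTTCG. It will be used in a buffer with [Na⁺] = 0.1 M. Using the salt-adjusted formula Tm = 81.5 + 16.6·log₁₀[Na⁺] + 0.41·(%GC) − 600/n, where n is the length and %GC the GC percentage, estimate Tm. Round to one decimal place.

62.7°C

Length n = 49. Scanning the sequence gives C=6, T=18, G=6, A=19.
G+C = 12, so %GC = 12/49 × 100 = 24.49%
Salt term: 16.6 × (-1) = -16.6
GC term: 0.41 × 24.49 = 10.041; length term: −600/49 = −12.245
Tm = 81.5 + (-16.6) + 10.041 − 12.245 = 62.696 → 62.7°C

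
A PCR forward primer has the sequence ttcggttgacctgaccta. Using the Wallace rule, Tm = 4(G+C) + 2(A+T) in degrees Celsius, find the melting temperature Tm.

54°C

T=6, G=4, A=3, C=5
So N_AT = 9 and N_GC = 9.
Tm = 2×9 + 4×9 = 54°C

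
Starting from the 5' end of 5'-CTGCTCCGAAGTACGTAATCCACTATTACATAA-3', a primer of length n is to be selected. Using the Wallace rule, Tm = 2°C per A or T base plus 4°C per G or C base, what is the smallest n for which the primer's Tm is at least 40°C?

First 12 bases: CTGCTCCGAAGT → Tm = 38°C (< 40°C)
First 13 bases: CTGCTCCGAAGTA → Tm = 40°C (≥ 40°C)
Each additional base adds 2°C (A/T) or 4°C (G/C), so Tm is non-decreasing in n; n = 13 is the first length to reach 40°C.

n = 13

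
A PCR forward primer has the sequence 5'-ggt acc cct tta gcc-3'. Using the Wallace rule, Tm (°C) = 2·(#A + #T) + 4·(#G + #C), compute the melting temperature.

Counting bases: G=3, A=2, T=4, C=6
A+T = 6, G+C = 9
Tm = 2(6) + 4(9) = 12 + 36 = 48°C

48°C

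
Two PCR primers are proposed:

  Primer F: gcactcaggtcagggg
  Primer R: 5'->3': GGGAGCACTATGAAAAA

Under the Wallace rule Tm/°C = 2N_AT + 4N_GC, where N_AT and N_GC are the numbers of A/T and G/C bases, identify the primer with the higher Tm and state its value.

Primer F: A+T=5, G+C=11 → Tm = 2(5)+4(11) = 54°C
Primer R: A+T=10, G+C=7 → Tm = 2(10)+4(7) = 48°C
54°C vs 48°C → primer F is higher.

Primer F, 54°C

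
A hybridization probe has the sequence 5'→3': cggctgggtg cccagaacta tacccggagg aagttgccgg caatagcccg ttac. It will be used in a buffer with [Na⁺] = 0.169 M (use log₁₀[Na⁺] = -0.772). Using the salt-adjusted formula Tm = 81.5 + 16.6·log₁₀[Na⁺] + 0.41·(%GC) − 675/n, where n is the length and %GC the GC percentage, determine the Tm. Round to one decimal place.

81.2°C

Length n = 54. Scanning the sequence gives T=9, A=12, G=17, C=16.
G+C = 33, so %GC = 33/54 × 100 = 61.111%
Salt term: 16.6 × (-0.772) = -12.815
GC term: 0.41 × 61.111 = 25.056; length term: −675/54 = −12.5
Tm = 81.5 + (-12.815) + 25.056 − 12.5 = 81.241 → 81.2°C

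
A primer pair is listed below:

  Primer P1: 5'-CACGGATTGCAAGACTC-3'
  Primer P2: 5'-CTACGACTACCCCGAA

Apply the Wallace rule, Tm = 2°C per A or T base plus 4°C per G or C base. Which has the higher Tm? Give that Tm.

Primer P1, 52°C

Primer P1: A+T=8, G+C=9 → Tm = 2(8)+4(9) = 52°C
Primer P2: A+T=7, G+C=9 → Tm = 2(7)+4(9) = 50°C
52°C vs 50°C → primer P1 is higher.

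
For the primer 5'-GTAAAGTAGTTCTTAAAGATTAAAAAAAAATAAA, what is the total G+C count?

5

Base counts: T=9, C=1, A=20, G=4
G+C = 4 + 1 = 5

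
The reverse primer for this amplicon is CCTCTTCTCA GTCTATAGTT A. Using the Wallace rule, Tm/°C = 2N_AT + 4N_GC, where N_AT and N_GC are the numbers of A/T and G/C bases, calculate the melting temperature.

58°C

C=6, G=2, A=4, T=9
AT pairs contribute 13, GC pairs contribute 8.
Tm = 2(13) + 4(8) = 26 + 32 = 58°C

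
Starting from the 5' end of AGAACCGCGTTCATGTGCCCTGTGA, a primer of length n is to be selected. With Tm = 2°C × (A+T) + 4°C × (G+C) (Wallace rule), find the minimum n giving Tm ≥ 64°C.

n = 20

First 19 bases: AGAACCGCGTTCATGTGCC → Tm = 60°C (< 64°C)
First 20 bases: AGAACCGCGTTCATGTGCCC → Tm = 64°C (≥ 64°C)
Each additional base adds 2°C (A/T) or 4°C (G/C), so Tm is non-decreasing in n; n = 20 is the first length to reach 64°C.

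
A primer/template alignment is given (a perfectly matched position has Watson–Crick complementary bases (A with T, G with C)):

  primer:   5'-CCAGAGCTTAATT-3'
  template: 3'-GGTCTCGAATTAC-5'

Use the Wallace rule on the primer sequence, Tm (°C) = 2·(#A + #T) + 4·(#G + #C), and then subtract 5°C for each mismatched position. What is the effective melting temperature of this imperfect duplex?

31°C

Primer base counts: A=4, T=4, G=2, C=3 → A+T=8, G+C=5
Perfect-match Tm = 2(8) + 4(5) = 16 + 20 = 36°C
Mismatches (positions where the bases are not complementary): 1 (at position 13)
Effective Tm = 36 − 1×5 = 36 − 5 = 31°C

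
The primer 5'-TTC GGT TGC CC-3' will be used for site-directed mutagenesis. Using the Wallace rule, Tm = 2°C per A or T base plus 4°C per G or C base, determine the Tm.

Counting bases: G=3, A=0, C=4, T=4
A+T = 4, G+C = 7
Tm = 4·7 + 2·4 = 28 + 8 = 36°C

36°C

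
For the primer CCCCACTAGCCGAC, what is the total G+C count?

Counting bases: C=8, T=1, A=3, G=2
G+C = 2 + 8 = 10

10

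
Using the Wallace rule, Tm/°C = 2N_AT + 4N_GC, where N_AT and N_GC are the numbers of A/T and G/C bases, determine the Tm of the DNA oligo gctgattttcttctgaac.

50°C

Base counts: C=4, G=3, A=3, T=8
AT pairs contribute 11, GC pairs contribute 7.
Tm = 4·7 + 2·11 = 28 + 22 = 50°C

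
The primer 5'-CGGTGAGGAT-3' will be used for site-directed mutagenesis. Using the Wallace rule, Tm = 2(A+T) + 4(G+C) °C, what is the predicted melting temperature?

32°C

Counting bases: T=2, A=2, C=1, G=5
AT pairs contribute 4, GC pairs contribute 6.
Tm = 2×4 + 4×6 = 32°C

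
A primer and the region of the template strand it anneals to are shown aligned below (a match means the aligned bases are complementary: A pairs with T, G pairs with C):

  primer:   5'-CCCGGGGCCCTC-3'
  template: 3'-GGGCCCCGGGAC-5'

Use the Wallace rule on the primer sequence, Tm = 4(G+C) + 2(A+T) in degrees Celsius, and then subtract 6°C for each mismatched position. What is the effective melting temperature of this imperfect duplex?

Primer base counts: A=0, T=1, G=4, C=7 → A+T=1, G+C=11
Perfect-match Tm = 2(1) + 4(11) = 2 + 44 = 46°C
Mismatches (positions where the bases are not complementary): 1 (at position 12)
Effective Tm = 46 − 1×6 = 46 − 6 = 40°C

40°C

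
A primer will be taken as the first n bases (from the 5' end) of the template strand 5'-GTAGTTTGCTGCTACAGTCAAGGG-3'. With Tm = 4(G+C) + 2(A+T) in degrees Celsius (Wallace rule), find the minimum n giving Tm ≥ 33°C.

n = 12

First 11 bases: GTAGTTTGCTG → Tm = 32°C (< 33°C)
First 12 bases: GTAGTTTGCTGC → Tm = 36°C (≥ 33°C)
Since every base adds ≥2°C, Tm only increases with n, so the threshold is first crossed at n = 12.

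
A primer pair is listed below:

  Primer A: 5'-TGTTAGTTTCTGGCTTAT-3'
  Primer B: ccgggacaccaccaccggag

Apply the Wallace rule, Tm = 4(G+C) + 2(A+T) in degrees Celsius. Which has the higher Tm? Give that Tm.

Primer A: A+T=12, G+C=6 → Tm = 2(12)+4(6) = 48°C
Primer B: A+T=5, G+C=15 → Tm = 2(5)+4(15) = 70°C
48°C vs 70°C → primer B is higher.

Primer B, 70°C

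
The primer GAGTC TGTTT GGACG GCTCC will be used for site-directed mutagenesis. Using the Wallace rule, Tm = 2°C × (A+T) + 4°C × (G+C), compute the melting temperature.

64°C

Counting bases: A=2, C=5, G=7, T=6
A+T = 8, G+C = 12
Tm = 2(8) + 4(12) = 16 + 48 = 64°C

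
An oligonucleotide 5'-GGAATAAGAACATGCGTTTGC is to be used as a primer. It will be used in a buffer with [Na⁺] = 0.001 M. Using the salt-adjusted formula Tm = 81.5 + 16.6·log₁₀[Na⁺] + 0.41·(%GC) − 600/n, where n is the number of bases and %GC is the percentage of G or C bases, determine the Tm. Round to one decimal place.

Length n = 21. Base counts: A=7, T=5, C=3, G=6
G+C = 9, so %GC = 9/21 × 100 = 42.857%
Salt term: 16.6 × (-3) = -49.8
GC term: 0.41 × 42.857 = 17.571; length term: −600/21 = −28.571
Tm = 81.5 + (-49.8) + 17.571 − 28.571 = 20.7 → 20.7°C

20.7°C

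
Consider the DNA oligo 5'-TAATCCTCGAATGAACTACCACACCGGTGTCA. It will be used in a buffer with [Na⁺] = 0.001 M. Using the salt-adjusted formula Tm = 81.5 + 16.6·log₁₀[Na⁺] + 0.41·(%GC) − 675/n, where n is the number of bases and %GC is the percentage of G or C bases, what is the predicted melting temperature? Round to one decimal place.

Length n = 32. Counting bases: A=10, G=5, T=7, C=10
G+C = 15, so %GC = 15/32 × 100 = 46.875%
Salt term: 16.6 × (-3) = -49.8
GC term: 0.41 × 46.875 = 19.219; length term: −675/32 = −21.094
Tm = 81.5 + (-49.8) + 19.219 − 21.094 = 29.825 → 29.8°C

29.8°C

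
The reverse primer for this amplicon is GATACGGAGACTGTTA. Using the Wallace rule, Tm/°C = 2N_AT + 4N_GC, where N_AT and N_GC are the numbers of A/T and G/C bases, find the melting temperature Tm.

46°C

Scanning the sequence gives A=5, T=4, G=5, C=2.
AT pairs contribute 9, GC pairs contribute 7.
Tm = 2×9 + 4×7 = 46°C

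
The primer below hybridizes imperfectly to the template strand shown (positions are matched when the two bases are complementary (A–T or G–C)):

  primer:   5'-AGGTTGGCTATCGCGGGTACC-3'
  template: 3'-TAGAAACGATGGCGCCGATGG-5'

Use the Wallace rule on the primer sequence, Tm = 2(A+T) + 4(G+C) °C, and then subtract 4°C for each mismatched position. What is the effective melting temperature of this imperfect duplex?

48°C

Primer base counts: A=3, T=5, G=8, C=5 → A+T=8, G+C=13
Perfect-match Tm = 2(8) + 4(13) = 16 + 52 = 68°C
Mismatches (positions where the bases are not complementary): 5 (at positions 2, 3, 6, 11, 17)
Effective Tm = 68 − 5×4 = 68 − 20 = 48°C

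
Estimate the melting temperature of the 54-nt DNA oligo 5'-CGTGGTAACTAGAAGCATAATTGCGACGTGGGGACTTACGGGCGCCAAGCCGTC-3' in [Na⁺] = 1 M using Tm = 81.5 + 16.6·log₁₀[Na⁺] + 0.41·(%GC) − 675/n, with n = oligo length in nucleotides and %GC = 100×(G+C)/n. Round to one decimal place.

92.5°C

Length n = 54. Scanning the sequence gives A=13, T=10, G=18, C=13.
G+C = 31, so %GC = 31/54 × 100 = 57.407%
Salt term: 16.6 × (0) = 0
GC term: 0.41 × 57.407 = 23.537; length term: −675/54 = −12.5
Tm = 81.5 + (0) + 23.537 − 12.5 = 92.537 → 92.5°C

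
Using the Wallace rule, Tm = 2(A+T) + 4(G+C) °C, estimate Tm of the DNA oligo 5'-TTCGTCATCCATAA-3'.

38°C

G=1, T=5, C=4, A=4
AT pairs contribute 9, GC pairs contribute 5.
Tm = 4·5 + 2·9 = 20 + 18 = 38°C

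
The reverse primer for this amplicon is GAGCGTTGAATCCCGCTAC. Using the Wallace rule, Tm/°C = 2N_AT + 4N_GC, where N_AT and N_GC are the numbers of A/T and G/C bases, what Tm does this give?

60°C

Scanning the sequence gives T=4, G=5, A=4, C=6.
A+T = 8, G+C = 11
Tm = 2(8) + 4(11) = 16 + 44 = 60°C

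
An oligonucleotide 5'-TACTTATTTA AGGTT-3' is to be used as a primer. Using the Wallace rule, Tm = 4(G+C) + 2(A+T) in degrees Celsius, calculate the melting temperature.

36°C

A=4, G=2, T=8, C=1
So N_AT = 12 and N_GC = 3.
Tm = 2(12) + 4(3) = 24 + 12 = 36°C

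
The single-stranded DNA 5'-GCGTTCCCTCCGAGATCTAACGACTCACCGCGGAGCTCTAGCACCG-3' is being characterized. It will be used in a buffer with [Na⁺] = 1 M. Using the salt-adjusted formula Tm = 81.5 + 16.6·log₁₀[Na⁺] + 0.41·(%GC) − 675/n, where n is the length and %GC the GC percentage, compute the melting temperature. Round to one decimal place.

92.7°C

Length n = 46. Base counts: T=8, G=11, A=9, C=18
G+C = 29, so %GC = 29/46 × 100 = 63.043%
Salt term: 16.6 × (0) = 0
GC term: 0.41 × 63.043 = 25.848; length term: −675/46 = −14.674
Tm = 81.5 + (0) + 25.848 − 14.674 = 92.674 → 92.7°C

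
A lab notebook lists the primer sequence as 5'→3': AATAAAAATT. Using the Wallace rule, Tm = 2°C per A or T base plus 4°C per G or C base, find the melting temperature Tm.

20°C

Counting bases: G=0, T=3, C=0, A=7
A+T = 10, G+C = 0
Tm = 2(10) + 4(0) = 20 + 0 = 20°C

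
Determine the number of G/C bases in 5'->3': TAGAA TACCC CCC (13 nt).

7

Scanning the sequence gives A=4, G=1, T=2, C=6.
G+C = 1 + 6 = 7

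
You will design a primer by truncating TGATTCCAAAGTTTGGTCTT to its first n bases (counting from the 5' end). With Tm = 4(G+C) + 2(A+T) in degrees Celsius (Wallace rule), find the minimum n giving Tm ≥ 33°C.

n = 13

First 12 bases: TGATTCCAAAGT → Tm = 32°C (< 33°C)
First 13 bases: TGATTCCAAAGTT → Tm = 34°C (≥ 33°C)
Since every base adds ≥2°C, Tm only increases with n, so the threshold is first crossed at n = 13.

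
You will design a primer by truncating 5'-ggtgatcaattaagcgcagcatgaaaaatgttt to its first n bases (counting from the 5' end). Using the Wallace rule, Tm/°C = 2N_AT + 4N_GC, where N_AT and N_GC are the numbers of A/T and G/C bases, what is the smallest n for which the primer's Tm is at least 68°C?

First 22 bases: GGTGATCAATTAAGCGCAGCAT → Tm = 64°C (< 68°C)
First 23 bases: GGTGATCAATTAAGCGCAGCATG → Tm = 68°C (≥ 68°C)
Each additional base adds 2°C (A/T) or 4°C (G/C), so Tm is non-decreasing in n; n = 23 is the first length to reach 68°C.

n = 23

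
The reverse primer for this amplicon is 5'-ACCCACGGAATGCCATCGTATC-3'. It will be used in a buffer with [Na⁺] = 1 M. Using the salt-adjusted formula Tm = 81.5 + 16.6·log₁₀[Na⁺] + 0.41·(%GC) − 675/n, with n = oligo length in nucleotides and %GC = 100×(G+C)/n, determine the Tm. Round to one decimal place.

Length n = 22. T=4, C=8, G=4, A=6
G+C = 12, so %GC = 12/22 × 100 = 54.545%
Salt term: 16.6 × (0) = 0
GC term: 0.41 × 54.545 = 22.363; length term: −675/22 = −30.682
Tm = 81.5 + (0) + 22.363 − 30.682 = 73.181 → 73.2°C

73.2°C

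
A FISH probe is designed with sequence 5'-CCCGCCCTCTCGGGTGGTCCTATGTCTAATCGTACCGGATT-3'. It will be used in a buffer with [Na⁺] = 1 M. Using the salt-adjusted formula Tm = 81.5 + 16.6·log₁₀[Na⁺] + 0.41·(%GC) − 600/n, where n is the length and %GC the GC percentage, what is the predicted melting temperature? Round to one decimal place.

Length n = 41. C=14, T=12, A=5, G=10
G+C = 24, so %GC = 24/41 × 100 = 58.537%
Salt term: 16.6 × (0) = 0
GC term: 0.41 × 58.537 = 24; length term: −600/41 = −14.634
Tm = 81.5 + (0) + 24 − 14.634 = 90.866 → 90.9°C

90.9°C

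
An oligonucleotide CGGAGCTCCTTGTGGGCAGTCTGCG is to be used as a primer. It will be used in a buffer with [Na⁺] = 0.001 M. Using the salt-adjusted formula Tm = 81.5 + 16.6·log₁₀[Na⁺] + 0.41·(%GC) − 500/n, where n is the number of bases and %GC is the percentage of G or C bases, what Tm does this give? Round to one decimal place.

39.6°C

Length n = 25. Scanning the sequence gives C=7, T=6, A=2, G=10.
G+C = 17, so %GC = 17/25 × 100 = 68%
Salt term: 16.6 × (-3) = -49.8
GC term: 0.41 × 68 = 27.88; length term: −500/25 = −20
Tm = 81.5 + (-49.8) + 27.88 − 20 = 39.58 → 39.6°C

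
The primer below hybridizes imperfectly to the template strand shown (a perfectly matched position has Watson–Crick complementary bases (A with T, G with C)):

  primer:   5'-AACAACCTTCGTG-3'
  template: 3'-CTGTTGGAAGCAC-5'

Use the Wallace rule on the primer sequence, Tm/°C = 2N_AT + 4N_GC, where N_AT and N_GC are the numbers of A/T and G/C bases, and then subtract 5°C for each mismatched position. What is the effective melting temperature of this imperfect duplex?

Primer base counts: A=4, T=3, G=2, C=4 → A+T=7, G+C=6
Perfect-match Tm = 2(7) + 4(6) = 14 + 24 = 38°C
Mismatches (positions where the bases are not complementary): 1 (at position 1)
Effective Tm = 38 − 1×5 = 38 − 5 = 33°C

33°C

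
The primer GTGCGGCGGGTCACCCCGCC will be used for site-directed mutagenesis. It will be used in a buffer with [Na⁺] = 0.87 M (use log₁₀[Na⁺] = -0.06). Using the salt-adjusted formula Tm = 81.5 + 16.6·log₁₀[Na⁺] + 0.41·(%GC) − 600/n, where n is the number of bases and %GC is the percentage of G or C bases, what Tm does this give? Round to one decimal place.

Length n = 20. Base counts: C=9, T=2, G=8, A=1
G+C = 17, so %GC = 17/20 × 100 = 85%
Salt term: 16.6 × (-0.06) = -0.996
GC term: 0.41 × 85 = 34.85; length term: −600/20 = −30
Tm = 81.5 + (-0.996) + 34.85 − 30 = 85.354 → 85.4°C

85.4°C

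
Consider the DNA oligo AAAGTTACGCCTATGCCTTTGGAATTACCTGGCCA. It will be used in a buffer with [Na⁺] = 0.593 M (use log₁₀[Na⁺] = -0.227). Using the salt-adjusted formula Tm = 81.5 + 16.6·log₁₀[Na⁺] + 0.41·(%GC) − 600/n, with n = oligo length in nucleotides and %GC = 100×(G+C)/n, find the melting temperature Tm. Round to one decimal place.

79.3°C

Length n = 35. A=9, C=9, T=10, G=7
G+C = 16, so %GC = 16/35 × 100 = 45.714%
Salt term: 16.6 × (-0.227) = -3.768
GC term: 0.41 × 45.714 = 18.743; length term: −600/35 = −17.143
Tm = 81.5 + (-3.768) + 18.743 − 17.143 = 79.332 → 79.3°C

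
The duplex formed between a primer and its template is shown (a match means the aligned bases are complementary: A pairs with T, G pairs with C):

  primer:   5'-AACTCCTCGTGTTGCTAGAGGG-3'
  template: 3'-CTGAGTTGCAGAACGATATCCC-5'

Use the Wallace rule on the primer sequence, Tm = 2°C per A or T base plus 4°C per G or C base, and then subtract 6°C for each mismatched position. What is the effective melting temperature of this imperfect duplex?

Primer base counts: A=4, T=6, G=7, C=5 → A+T=10, G+C=12
Perfect-match Tm = 2(10) + 4(12) = 20 + 48 = 68°C
Mismatches (positions where the bases are not complementary): 5 (at positions 1, 6, 7, 11, 18)
Effective Tm = 68 − 5×6 = 68 − 30 = 38°C

38°C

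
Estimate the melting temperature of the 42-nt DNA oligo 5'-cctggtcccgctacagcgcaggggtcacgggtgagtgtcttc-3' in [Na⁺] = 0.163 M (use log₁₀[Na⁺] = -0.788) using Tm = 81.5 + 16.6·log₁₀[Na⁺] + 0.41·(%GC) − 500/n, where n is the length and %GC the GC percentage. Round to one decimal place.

Length n = 42. Counting bases: T=9, C=13, G=15, A=5
G+C = 28, so %GC = 28/42 × 100 = 66.667%
Salt term: 16.6 × (-0.788) = -13.081
GC term: 0.41 × 66.667 = 27.333; length term: −500/42 = −11.905
Tm = 81.5 + (-13.081) + 27.333 − 11.905 = 83.847 → 83.8°C

83.8°C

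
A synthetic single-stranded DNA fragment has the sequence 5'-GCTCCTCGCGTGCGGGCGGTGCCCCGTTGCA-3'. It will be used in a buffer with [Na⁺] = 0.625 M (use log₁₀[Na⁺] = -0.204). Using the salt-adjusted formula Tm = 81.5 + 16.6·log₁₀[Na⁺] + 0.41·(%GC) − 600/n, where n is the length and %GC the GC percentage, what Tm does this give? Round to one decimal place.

90.5°C

Length n = 31. Counting bases: A=1, T=6, G=12, C=12
G+C = 24, so %GC = 24/31 × 100 = 77.419%
Salt term: 16.6 × (-0.204) = -3.386
GC term: 0.41 × 77.419 = 31.742; length term: −600/31 = −19.355
Tm = 81.5 + (-3.386) + 31.742 − 19.355 = 90.501 → 90.5°C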